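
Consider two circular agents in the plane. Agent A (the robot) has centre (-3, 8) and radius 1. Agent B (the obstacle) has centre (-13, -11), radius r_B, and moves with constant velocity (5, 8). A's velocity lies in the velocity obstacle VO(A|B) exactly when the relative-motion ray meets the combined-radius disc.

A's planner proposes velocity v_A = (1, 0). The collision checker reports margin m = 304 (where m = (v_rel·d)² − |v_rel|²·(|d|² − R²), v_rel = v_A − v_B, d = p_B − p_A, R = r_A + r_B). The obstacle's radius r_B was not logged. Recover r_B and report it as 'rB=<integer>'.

m = 304
d = (-10, -19);  v_rel = (-4, -8),  |v_rel|² = 80
v_rel×d = (-4)·(-19) − (-8)·(-10) = -4
since m = R²·80 − (-4)²:  R² = (16 + 304) / 80 = 4
R = √4 = 2  ⇒  r_B = 2 − 1 = 1

rB=1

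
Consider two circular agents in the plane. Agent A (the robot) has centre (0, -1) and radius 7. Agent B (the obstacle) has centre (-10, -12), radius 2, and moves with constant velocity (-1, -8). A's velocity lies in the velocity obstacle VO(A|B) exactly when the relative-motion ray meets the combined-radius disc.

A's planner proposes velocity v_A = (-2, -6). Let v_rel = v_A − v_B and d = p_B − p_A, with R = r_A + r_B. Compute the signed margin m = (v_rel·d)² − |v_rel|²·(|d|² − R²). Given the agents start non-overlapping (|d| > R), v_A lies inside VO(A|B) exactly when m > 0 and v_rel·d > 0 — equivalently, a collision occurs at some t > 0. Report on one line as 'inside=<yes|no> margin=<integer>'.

d = (-10, -11),  |d|² = 221;  R = 7+2 = 9,  c = 221−9² = 140
v_rel = (-1, 2),  |v_rel|² = 5;  v_rel·d = (-1)·(-10) + (2)·(-11) = -12
5·t² + 24·t + 140 = 0  ⇒  m = (-12)² − 5·140 = -556
m = -556 < 0,  v_rel·d = -12 < 0  ⇒  outside

inside=no margin=-556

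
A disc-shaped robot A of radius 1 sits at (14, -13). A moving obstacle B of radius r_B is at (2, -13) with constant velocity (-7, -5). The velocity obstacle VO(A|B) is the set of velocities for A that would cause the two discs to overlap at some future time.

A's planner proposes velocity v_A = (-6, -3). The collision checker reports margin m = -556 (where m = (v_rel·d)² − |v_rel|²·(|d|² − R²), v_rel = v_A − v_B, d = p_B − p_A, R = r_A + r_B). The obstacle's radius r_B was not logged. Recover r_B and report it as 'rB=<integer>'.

m = -556
d = (-12, 0);  v_rel = (1, 2),  |v_rel|² = 5
v_rel×d = (1)·(0) − (2)·(-12) = 24
since m = R²·5 − 24²:  R² = (576 + -556) / 5 = 4
R = √4 = 2  ⇒  r_B = 2 − 1 = 1

rB=1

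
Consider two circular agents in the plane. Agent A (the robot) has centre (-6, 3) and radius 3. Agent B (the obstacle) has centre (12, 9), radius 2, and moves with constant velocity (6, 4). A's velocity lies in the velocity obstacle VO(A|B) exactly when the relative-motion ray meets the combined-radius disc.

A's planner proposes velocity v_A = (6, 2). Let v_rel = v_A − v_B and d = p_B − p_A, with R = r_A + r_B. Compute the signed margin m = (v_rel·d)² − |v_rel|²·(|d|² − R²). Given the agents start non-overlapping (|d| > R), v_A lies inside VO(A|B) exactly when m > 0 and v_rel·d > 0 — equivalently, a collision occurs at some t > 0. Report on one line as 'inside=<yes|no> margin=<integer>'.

d = (18, 6),  |d|² = 360;  R = 3+2 = 5,  c = 360−5² = 335
v_rel = (0, -2),  |v_rel|² = 4;  v_rel·d = (0)·(18) + (-2)·(6) = -12
4·t² + 24·t + 335 = 0  ⇒  m = (-12)² − 4·335 = -1196
m = -1196 < 0,  v_rel·d = -12 < 0  ⇒  outside

inside=no margin=-1196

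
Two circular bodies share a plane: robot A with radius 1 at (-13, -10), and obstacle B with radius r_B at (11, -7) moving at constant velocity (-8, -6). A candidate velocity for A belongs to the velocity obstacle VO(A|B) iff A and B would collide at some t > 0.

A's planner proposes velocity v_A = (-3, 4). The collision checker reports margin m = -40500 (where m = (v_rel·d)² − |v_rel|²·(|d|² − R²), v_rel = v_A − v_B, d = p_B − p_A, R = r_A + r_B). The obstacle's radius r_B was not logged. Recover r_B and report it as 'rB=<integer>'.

m = -40500
d = (24, 3);  v_rel = (5, 10),  |v_rel|² = 125
v_rel×d = (5)·(3) − (10)·(24) = -225
since m = R²·125 − (-225)²:  R² = (50625 + -40500) / 125 = 81
R = √81 = 9  ⇒  r_B = 9 − 1 = 8

rB=8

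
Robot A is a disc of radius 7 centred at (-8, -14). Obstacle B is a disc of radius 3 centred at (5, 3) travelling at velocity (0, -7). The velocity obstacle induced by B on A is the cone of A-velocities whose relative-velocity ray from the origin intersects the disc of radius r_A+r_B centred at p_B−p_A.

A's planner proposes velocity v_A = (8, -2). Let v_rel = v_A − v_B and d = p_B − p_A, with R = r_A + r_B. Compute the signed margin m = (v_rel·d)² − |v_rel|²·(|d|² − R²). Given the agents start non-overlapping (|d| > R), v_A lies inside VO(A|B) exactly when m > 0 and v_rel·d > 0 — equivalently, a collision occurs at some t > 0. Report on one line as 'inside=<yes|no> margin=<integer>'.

d = (13, 17),  |d|² = 458;  R = 7+3 = 10,  c = 458−10² = 358
v_rel = (8, 5),  |v_rel|² = 89;  v_rel·d = (8)·(13) + (5)·(17) = 189
89·t² − 378·t + 358 = 0  ⇒  m = 189² − 89·358 = 3859
m = 3859 > 0,  v_rel·d = 189 > 0  ⇒  inside

inside=yes margin=3859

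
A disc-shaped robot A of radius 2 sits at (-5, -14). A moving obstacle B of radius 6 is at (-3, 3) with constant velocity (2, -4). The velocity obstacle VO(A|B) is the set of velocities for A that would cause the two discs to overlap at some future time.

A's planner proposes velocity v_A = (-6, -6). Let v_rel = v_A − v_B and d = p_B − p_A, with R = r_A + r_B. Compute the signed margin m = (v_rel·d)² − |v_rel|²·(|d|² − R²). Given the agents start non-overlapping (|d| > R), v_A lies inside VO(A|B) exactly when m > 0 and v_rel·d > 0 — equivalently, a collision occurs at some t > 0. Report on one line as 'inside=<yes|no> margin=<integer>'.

d = (2, 17),  |d|² = 293;  R = 2+6 = 8,  c = 293−8² = 229
v_rel = (-8, -2),  |v_rel|² = 68;  v_rel·d = (-8)·(2) + (-2)·(17) = -50
68·t² + 100·t + 229 = 0  ⇒  m = (-50)² − 68·229 = -13072
m = -13072 < 0,  v_rel·d = -50 < 0  ⇒  outside

inside=no margin=-13072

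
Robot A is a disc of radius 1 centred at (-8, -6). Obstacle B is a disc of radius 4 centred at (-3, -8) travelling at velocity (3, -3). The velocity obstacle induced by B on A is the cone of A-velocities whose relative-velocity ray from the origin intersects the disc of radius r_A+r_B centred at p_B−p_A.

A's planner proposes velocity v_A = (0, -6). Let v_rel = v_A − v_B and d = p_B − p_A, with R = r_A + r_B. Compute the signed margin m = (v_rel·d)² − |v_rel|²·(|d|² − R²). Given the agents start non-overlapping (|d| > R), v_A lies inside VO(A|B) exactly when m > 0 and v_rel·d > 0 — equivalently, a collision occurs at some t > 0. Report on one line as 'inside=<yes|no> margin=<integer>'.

d = (5, -2),  |d|² = 29;  R = 1+4 = 5,  c = 29−5² = 4
v_rel = (-3, -3),  |v_rel|² = 18;  v_rel·d = (-3)·(5) + (-3)·(-2) = -9
18·t² + 18·t + 4 = 0  ⇒  m = (-9)² − 18·4 = 9
m = 9 > 0,  v_rel·d = -9 < 0  ⇒  outside

inside=no margin=9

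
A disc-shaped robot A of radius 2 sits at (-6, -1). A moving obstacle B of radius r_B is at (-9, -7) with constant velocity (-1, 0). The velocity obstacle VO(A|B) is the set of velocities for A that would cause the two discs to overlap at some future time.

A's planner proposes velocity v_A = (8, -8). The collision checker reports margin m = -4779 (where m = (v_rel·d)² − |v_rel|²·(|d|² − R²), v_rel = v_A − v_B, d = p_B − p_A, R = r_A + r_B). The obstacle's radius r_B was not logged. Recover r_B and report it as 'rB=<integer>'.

m = -4779
d = (-3, -6);  v_rel = (9, -8),  |v_rel|² = 145
v_rel×d = (9)·(-6) − (-8)·(-3) = -78
since m = R²·145 − (-78)²:  R² = (6084 + -4779) / 145 = 9
R = √9 = 3  ⇒  r_B = 3 − 2 = 1

rB=1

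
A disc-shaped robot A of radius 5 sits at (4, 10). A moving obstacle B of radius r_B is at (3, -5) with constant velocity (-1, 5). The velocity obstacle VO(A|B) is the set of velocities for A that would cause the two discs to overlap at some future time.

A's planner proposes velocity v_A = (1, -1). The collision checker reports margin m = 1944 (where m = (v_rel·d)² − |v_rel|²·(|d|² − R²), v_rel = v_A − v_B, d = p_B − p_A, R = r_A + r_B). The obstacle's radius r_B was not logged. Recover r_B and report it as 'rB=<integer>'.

m = 1944
d = (-1, -15);  v_rel = (2, -6),  |v_rel|² = 40
v_rel×d = (2)·(-15) − (-6)·(-1) = -36
since m = R²·40 − (-36)²:  R² = (1296 + 1944) / 40 = 81
R = √81 = 9  ⇒  r_B = 9 − 5 = 4

rB=4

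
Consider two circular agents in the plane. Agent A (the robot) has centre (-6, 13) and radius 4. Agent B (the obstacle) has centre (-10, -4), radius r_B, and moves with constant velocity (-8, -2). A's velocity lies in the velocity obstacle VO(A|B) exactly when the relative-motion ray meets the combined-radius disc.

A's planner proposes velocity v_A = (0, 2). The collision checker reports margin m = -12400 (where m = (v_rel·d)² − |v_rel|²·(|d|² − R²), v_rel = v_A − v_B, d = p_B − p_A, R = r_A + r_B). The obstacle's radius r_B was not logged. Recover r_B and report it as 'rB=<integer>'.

m = -12400
d = (-4, -17);  v_rel = (8, 4),  |v_rel|² = 80
v_rel×d = (8)·(-17) − (4)·(-4) = -120
since m = R²·80 − (-120)²:  R² = (14400 + -12400) / 80 = 25
R = √25 = 5  ⇒  r_B = 5 − 4 = 1

rB=1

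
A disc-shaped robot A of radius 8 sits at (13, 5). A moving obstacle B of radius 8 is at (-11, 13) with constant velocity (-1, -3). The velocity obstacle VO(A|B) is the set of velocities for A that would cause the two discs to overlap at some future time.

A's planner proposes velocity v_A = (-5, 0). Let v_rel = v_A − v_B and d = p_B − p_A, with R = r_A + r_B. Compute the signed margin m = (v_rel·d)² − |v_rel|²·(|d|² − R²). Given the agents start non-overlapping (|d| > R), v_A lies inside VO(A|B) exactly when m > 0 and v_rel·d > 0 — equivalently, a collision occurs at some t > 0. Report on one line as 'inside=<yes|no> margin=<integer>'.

d = (-24, 8),  |d|² = 640;  R = 8+8 = 16,  c = 640−16² = 384
v_rel = (-4, 3),  |v_rel|² = 25;  v_rel·d = (-4)·(-24) + (3)·(8) = 120
25·t² − 240·t + 384 = 0  ⇒  m = 120² − 25·384 = 4800
m = 4800 > 0,  v_rel·d = 120 > 0  ⇒  inside

inside=yes margin=4800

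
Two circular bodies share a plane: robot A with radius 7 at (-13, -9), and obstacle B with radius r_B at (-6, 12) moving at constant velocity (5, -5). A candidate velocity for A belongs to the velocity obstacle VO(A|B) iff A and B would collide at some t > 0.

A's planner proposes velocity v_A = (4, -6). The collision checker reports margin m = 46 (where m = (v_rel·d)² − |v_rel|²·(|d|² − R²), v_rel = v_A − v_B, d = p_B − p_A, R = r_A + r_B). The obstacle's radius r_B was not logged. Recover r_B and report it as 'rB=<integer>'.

m = 46
d = (7, 21);  v_rel = (-1, -1),  |v_rel|² = 2
v_rel×d = (-1)·(21) − (-1)·(7) = -14
since m = R²·2 − (-14)²:  R² = (196 + 46) / 2 = 121
R = √121 = 11  ⇒  r_B = 11 − 7 = 4

rB=4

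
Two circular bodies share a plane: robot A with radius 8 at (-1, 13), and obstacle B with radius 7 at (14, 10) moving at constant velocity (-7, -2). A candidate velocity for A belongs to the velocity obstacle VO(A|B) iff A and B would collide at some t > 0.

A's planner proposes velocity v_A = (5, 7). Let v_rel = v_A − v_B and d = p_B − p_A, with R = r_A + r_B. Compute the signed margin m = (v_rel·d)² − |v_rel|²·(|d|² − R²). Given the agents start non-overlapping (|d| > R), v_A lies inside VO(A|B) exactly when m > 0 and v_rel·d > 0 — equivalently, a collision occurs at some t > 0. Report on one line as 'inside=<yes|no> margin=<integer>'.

d = (15, -3),  |d|² = 234;  R = 8+7 = 15,  c = 234−15² = 9
v_rel = (12, 9),  |v_rel|² = 225;  v_rel·d = (12)·(15) + (9)·(-3) = 153
225·t² − 306·t + 9 = 0  ⇒  m = 153² − 225·9 = 21384
m = 21384 > 0,  v_rel·d = 153 > 0  ⇒  inside

inside=yes margin=21384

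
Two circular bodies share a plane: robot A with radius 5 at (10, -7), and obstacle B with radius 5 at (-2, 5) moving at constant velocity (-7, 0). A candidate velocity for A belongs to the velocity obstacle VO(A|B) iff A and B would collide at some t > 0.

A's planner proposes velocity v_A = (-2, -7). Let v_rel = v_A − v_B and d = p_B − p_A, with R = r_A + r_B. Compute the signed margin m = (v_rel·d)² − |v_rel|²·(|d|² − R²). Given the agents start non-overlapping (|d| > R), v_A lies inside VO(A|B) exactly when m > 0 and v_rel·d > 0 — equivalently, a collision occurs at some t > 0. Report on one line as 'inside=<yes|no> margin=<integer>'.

d = (-12, 12),  |d|² = 288;  R = 5+5 = 10,  c = 288−10² = 188
v_rel = (5, -7),  |v_rel|² = 74;  v_rel·d = (5)·(-12) + (-7)·(12) = -144
74·t² + 288·t + 188 = 0  ⇒  m = (-144)² − 74·188 = 6824
m = 6824 > 0,  v_rel·d = -144 < 0  ⇒  outside

inside=no margin=6824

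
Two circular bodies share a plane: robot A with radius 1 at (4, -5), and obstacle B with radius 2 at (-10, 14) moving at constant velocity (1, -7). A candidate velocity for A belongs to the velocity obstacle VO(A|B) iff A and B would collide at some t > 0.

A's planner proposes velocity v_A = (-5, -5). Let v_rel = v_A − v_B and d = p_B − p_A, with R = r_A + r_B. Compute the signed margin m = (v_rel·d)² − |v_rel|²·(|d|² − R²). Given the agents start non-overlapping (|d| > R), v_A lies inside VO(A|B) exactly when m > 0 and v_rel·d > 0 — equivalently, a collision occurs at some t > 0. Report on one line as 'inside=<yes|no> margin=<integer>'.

d = (-14, 19),  |d|² = 557;  R = 1+2 = 3,  c = 557−3² = 548
v_rel = (-6, 2),  |v_rel|² = 40;  v_rel·d = (-6)·(-14) + (2)·(19) = 122
40·t² − 244·t + 548 = 0  ⇒  m = 122² − 40·548 = -7036
m = -7036 < 0,  v_rel·d = 122 > 0  ⇒  outside

inside=no margin=-7036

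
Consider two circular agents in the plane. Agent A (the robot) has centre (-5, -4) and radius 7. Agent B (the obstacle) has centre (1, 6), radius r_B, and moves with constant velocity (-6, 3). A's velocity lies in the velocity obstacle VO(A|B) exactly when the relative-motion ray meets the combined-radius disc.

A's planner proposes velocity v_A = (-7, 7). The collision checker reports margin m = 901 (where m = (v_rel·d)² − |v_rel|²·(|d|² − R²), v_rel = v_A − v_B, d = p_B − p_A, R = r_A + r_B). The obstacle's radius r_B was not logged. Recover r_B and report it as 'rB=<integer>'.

m = 901
d = (6, 10);  v_rel = (-1, 4),  |v_rel|² = 17
v_rel×d = (-1)·(10) − (4)·(6) = -34
since m = R²·17 − (-34)²:  R² = (1156 + 901) / 17 = 121
R = √121 = 11  ⇒  r_B = 11 − 7 = 4

rB=4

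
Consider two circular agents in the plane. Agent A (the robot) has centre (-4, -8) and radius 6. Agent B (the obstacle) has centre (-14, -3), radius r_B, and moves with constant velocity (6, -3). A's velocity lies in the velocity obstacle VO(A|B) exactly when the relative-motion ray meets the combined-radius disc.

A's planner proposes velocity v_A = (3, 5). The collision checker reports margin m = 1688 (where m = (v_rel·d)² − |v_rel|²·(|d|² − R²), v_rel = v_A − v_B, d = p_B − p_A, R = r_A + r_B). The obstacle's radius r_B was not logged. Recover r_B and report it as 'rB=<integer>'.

m = 1688
d = (-10, 5);  v_rel = (-3, 8),  |v_rel|² = 73
v_rel×d = (-3)·(5) − (8)·(-10) = 65
since m = R²·73 − 65²:  R² = (4225 + 1688) / 73 = 81
R = √81 = 9  ⇒  r_B = 9 − 6 = 3

rB=3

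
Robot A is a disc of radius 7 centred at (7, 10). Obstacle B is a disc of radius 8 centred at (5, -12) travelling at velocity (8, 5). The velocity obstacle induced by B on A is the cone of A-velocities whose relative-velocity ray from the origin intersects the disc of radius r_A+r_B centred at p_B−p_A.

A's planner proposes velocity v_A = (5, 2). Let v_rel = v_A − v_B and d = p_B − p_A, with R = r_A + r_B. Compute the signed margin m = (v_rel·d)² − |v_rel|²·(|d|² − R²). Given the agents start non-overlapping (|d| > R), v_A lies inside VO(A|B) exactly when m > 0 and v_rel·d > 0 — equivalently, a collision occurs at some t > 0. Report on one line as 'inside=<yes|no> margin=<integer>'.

d = (-2, -22),  |d|² = 488;  R = 7+8 = 15,  c = 488−15² = 263
v_rel = (-3, -3),  |v_rel|² = 18;  v_rel·d = (-3)·(-2) + (-3)·(-22) = 72
18·t² − 144·t + 263 = 0  ⇒  m = 72² − 18·263 = 450
m = 450 > 0,  v_rel·d = 72 > 0  ⇒  inside

inside=yes margin=450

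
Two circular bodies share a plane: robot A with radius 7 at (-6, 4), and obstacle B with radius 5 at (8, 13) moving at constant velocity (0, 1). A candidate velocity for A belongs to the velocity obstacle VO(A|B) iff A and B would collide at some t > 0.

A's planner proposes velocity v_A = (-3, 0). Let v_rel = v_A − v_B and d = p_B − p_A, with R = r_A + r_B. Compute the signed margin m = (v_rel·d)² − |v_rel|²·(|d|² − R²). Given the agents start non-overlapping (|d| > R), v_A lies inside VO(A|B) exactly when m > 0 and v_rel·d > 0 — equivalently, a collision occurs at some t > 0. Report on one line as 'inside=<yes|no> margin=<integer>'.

d = (14, 9),  |d|² = 277;  R = 7+5 = 12,  c = 277−12² = 133
v_rel = (-3, -1),  |v_rel|² = 10;  v_rel·d = (-3)·(14) + (-1)·(9) = -51
10·t² + 102·t + 133 = 0  ⇒  m = (-51)² − 10·133 = 1271
m = 1271 > 0,  v_rel·d = -51 < 0  ⇒  outside

inside=no margin=1271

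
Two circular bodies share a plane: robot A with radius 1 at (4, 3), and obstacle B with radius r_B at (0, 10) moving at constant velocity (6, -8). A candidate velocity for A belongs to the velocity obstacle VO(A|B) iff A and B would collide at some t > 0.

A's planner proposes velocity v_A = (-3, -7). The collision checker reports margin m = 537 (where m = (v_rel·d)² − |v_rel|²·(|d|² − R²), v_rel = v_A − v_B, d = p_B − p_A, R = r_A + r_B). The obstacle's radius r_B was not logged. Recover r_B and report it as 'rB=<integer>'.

m = 537
d = (-4, 7);  v_rel = (-9, 1),  |v_rel|² = 82
v_rel×d = (-9)·(7) − (1)·(-4) = -59
since m = R²·82 − (-59)²:  R² = (3481 + 537) / 82 = 49
R = √49 = 7  ⇒  r_B = 7 − 1 = 6

rB=6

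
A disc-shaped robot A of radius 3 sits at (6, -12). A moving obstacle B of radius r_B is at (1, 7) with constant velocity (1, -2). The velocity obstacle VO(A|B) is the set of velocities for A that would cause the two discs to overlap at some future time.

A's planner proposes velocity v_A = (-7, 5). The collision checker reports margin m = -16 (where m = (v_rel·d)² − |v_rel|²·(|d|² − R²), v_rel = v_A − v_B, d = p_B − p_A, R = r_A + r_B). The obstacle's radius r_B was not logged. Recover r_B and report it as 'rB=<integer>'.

m = -16
d = (-5, 19);  v_rel = (-8, 7),  |v_rel|² = 113
v_rel×d = (-8)·(19) − (7)·(-5) = -117
since m = R²·113 − (-117)²:  R² = (13689 + -16) / 113 = 121
R = √121 = 11  ⇒  r_B = 11 − 3 = 8

rB=8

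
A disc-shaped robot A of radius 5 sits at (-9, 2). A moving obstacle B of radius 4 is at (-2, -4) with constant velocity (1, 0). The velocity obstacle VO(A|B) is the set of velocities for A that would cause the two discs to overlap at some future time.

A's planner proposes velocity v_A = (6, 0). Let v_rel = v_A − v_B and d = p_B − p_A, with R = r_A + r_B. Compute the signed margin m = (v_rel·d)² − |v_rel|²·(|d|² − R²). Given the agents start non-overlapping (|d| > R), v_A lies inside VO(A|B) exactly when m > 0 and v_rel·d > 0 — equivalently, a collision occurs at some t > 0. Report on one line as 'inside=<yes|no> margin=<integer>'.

d = (7, -6),  |d|² = 85;  R = 5+4 = 9,  c = 85−9² = 4
v_rel = (5, 0),  |v_rel|² = 25;  v_rel·d = (5)·(7) + (0)·(-6) = 35
25·t² − 70·t + 4 = 0  ⇒  m = 35² − 25·4 = 1125
m = 1125 > 0,  v_rel·d = 35 > 0  ⇒  inside

inside=yes margin=1125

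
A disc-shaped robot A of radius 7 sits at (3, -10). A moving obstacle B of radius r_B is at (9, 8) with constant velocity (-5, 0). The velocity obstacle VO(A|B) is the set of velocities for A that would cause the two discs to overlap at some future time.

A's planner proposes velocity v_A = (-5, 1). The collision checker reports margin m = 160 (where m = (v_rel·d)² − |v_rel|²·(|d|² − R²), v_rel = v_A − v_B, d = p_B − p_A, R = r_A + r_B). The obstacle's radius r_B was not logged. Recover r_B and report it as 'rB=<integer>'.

m = 160
d = (6, 18);  v_rel = (0, 1),  |v_rel|² = 1
v_rel×d = (0)·(18) − (1)·(6) = -6
since m = R²·1 − (-6)²:  R² = (36 + 160) / 1 = 196
R = √196 = 14  ⇒  r_B = 14 − 7 = 7

rB=7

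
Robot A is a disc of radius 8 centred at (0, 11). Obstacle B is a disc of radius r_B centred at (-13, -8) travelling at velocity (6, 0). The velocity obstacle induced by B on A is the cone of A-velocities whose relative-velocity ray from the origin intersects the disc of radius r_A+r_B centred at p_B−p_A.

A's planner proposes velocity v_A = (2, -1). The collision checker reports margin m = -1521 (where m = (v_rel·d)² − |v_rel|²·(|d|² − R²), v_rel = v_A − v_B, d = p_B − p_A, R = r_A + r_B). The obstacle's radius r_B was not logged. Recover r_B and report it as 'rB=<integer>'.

m = -1521
d = (-13, -19);  v_rel = (-4, -1),  |v_rel|² = 17
v_rel×d = (-4)·(-19) − (-1)·(-13) = 63
since m = R²·17 − 63²:  R² = (3969 + -1521) / 17 = 144
R = √144 = 12  ⇒  r_B = 12 − 8 = 4

rB=4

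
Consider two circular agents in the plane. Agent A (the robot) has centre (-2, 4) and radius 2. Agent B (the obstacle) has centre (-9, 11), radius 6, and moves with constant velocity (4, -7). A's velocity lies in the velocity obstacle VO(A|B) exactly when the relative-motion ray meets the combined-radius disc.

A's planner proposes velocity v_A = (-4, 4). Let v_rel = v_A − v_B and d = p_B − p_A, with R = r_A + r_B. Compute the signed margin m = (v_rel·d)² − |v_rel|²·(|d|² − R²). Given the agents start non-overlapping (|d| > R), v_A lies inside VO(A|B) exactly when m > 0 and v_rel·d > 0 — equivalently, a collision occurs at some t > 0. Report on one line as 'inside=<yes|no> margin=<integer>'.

d = (-7, 7),  |d|² = 98;  R = 2+6 = 8,  c = 98−8² = 34
v_rel = (-8, 11),  |v_rel|² = 185;  v_rel·d = (-8)·(-7) + (11)·(7) = 133
185·t² − 266·t + 34 = 0  ⇒  m = 133² − 185·34 = 11399
m = 11399 > 0,  v_rel·d = 133 > 0  ⇒  inside

inside=yes margin=11399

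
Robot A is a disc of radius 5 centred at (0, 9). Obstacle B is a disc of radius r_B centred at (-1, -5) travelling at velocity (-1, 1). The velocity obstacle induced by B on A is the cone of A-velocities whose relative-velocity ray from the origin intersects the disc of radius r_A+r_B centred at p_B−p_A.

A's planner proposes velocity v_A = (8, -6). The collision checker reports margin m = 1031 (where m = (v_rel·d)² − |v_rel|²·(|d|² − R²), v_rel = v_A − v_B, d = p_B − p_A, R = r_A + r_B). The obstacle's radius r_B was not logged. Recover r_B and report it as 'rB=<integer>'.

m = 1031
d = (-1, -14);  v_rel = (9, -7),  |v_rel|² = 130
v_rel×d = (9)·(-14) − (-7)·(-1) = -133
since m = R²·130 − (-133)²:  R² = (17689 + 1031) / 130 = 144
R = √144 = 12  ⇒  r_B = 12 − 5 = 7

rB=7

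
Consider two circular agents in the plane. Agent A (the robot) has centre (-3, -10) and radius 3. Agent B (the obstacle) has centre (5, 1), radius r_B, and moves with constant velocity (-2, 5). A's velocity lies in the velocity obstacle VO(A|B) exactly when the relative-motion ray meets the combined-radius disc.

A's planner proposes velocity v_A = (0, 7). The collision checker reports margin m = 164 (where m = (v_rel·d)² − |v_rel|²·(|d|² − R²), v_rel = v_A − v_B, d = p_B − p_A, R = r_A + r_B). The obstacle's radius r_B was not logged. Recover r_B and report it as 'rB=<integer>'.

m = 164
d = (8, 11);  v_rel = (2, 2),  |v_rel|² = 8
v_rel×d = (2)·(11) − (2)·(8) = 6
since m = R²·8 − 6²:  R² = (36 + 164) / 8 = 25
R = √25 = 5  ⇒  r_B = 5 − 3 = 2

rB=2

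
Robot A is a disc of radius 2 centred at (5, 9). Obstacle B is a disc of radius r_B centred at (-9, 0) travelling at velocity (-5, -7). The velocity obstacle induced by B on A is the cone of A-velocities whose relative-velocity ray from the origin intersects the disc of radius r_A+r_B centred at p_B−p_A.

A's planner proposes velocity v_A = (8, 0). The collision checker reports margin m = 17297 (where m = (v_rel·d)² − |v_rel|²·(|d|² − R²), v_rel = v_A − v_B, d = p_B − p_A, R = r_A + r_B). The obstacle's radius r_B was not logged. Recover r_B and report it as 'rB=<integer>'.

m = 17297
d = (-14, -9);  v_rel = (13, 7),  |v_rel|² = 218
v_rel×d = (13)·(-9) − (7)·(-14) = -19
since m = R²·218 − (-19)²:  R² = (361 + 17297) / 218 = 81
R = √81 = 9  ⇒  r_B = 9 − 2 = 7

rB=7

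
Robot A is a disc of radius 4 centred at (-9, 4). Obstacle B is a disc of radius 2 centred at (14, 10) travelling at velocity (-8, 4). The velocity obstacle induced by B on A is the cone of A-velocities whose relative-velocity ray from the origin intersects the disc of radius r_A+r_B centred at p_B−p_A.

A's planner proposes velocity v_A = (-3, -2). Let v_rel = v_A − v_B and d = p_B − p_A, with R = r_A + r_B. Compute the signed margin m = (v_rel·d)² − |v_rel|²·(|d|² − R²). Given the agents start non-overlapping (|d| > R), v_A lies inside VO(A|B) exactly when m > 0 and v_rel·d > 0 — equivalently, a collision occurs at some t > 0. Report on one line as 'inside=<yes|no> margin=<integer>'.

d = (23, 6),  |d|² = 565;  R = 4+2 = 6,  c = 565−6² = 529
v_rel = (5, -6),  |v_rel|² = 61;  v_rel·d = (5)·(23) + (-6)·(6) = 79
61·t² − 158·t + 529 = 0  ⇒  m = 79² − 61·529 = -26028
m = -26028 < 0,  v_rel·d = 79 > 0  ⇒  outside

inside=no margin=-26028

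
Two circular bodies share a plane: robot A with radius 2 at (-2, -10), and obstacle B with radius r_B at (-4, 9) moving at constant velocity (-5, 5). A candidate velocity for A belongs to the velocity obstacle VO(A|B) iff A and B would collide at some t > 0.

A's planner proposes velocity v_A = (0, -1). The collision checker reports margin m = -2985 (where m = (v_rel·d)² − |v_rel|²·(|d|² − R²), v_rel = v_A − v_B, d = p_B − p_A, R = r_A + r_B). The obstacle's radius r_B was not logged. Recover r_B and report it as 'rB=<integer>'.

m = -2985
d = (-2, 19);  v_rel = (5, -6),  |v_rel|² = 61
v_rel×d = (5)·(19) − (-6)·(-2) = 83
since m = R²·61 − 83²:  R² = (6889 + -2985) / 61 = 64
R = √64 = 8  ⇒  r_B = 8 − 2 = 6

rB=6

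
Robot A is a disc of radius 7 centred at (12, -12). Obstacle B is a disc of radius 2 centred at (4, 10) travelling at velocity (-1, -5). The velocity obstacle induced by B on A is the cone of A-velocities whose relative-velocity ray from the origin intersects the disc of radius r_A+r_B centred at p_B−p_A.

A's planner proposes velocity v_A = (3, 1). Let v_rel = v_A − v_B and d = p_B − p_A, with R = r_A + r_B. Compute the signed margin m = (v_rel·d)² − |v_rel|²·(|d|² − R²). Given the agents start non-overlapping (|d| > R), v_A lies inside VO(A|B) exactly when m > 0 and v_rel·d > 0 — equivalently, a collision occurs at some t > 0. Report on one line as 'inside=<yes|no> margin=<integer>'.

d = (-8, 22),  |d|² = 548;  R = 7+2 = 9,  c = 548−9² = 467
v_rel = (4, 6),  |v_rel|² = 52;  v_rel·d = (4)·(-8) + (6)·(22) = 100
52·t² − 200·t + 467 = 0  ⇒  m = 100² − 52·467 = -14284
m = -14284 < 0,  v_rel·d = 100 > 0  ⇒  outside

inside=no margin=-14284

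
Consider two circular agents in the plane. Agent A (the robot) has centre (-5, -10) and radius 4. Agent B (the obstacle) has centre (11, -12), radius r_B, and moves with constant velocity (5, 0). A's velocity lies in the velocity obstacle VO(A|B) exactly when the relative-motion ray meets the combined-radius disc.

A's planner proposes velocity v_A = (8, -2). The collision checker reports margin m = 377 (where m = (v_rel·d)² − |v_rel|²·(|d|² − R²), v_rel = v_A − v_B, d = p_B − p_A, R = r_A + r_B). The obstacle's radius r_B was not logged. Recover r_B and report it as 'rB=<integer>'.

m = 377
d = (16, -2);  v_rel = (3, -2),  |v_rel|² = 13
v_rel×d = (3)·(-2) − (-2)·(16) = 26
since m = R²·13 − 26²:  R² = (676 + 377) / 13 = 81
R = √81 = 9  ⇒  r_B = 9 − 4 = 5

rB=5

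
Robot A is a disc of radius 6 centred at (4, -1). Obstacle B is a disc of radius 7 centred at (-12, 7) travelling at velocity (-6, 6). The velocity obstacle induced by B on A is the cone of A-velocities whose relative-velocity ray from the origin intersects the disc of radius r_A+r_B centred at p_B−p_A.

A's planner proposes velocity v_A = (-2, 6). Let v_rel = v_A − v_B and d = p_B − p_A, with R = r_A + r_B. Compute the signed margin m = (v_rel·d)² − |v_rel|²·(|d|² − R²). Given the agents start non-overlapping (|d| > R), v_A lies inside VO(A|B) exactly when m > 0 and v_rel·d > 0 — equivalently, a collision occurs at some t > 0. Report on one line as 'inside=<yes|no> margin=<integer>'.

d = (-16, 8),  |d|² = 320;  R = 6+7 = 13,  c = 320−13² = 151
v_rel = (4, 0),  |v_rel|² = 16;  v_rel·d = (4)·(-16) + (0)·(8) = -64
16·t² + 128·t + 151 = 0  ⇒  m = (-64)² − 16·151 = 1680
m = 1680 > 0,  v_rel·d = -64 < 0  ⇒  outside

inside=no margin=1680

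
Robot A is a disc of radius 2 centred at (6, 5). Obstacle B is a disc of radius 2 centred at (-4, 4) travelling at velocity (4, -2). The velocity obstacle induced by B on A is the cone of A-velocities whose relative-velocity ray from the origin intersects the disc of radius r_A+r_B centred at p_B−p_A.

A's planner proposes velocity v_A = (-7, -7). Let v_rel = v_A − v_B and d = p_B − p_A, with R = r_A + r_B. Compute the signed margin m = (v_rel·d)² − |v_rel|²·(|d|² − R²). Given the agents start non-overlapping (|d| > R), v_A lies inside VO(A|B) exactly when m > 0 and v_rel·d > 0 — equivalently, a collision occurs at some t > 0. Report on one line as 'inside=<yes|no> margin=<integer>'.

d = (-10, -1),  |d|² = 101;  R = 2+2 = 4,  c = 101−4² = 85
v_rel = (-11, -5),  |v_rel|² = 146;  v_rel·d = (-11)·(-10) + (-5)·(-1) = 115
146·t² − 230·t + 85 = 0  ⇒  m = 115² − 146·85 = 815
m = 815 > 0,  v_rel·d = 115 > 0  ⇒  inside

inside=yes margin=815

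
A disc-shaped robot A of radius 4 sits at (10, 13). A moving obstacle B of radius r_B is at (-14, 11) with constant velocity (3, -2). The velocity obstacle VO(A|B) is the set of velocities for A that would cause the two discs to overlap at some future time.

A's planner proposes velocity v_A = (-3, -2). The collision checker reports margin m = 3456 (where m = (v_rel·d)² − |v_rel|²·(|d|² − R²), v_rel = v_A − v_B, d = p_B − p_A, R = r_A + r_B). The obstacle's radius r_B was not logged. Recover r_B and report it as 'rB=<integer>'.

m = 3456
d = (-24, -2);  v_rel = (-6, 0),  |v_rel|² = 36
v_rel×d = (-6)·(-2) − (0)·(-24) = 12
since m = R²·36 − 12²:  R² = (144 + 3456) / 36 = 100
R = √100 = 10  ⇒  r_B = 10 − 4 = 6

rB=6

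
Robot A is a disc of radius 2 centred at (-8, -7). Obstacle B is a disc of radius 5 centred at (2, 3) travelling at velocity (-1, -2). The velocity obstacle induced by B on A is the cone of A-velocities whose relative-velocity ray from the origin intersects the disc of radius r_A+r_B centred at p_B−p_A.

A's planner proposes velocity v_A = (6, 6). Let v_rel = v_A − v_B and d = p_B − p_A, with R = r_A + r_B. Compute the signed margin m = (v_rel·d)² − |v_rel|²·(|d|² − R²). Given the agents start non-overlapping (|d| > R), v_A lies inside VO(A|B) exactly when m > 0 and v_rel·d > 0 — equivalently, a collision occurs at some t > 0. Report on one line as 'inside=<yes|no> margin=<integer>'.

d = (10, 10),  |d|² = 200;  R = 2+5 = 7,  c = 200−7² = 151
v_rel = (7, 8),  |v_rel|² = 113;  v_rel·d = (7)·(10) + (8)·(10) = 150
113·t² − 300·t + 151 = 0  ⇒  m = 150² − 113·151 = 5437
m = 5437 > 0,  v_rel·d = 150 > 0  ⇒  inside

inside=yes margin=5437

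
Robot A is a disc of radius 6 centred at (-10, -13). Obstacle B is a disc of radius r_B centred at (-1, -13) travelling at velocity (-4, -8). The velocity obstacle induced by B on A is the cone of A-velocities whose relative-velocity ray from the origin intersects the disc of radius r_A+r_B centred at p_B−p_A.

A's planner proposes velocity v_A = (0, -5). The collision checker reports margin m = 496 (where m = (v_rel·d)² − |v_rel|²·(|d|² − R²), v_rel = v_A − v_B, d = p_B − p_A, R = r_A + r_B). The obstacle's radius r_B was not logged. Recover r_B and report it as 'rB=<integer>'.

m = 496
d = (9, 0);  v_rel = (4, 3),  |v_rel|² = 25
v_rel×d = (4)·(0) − (3)·(9) = -27
since m = R²·25 − (-27)²:  R² = (729 + 496) / 25 = 49
R = √49 = 7  ⇒  r_B = 7 − 6 = 1

rB=1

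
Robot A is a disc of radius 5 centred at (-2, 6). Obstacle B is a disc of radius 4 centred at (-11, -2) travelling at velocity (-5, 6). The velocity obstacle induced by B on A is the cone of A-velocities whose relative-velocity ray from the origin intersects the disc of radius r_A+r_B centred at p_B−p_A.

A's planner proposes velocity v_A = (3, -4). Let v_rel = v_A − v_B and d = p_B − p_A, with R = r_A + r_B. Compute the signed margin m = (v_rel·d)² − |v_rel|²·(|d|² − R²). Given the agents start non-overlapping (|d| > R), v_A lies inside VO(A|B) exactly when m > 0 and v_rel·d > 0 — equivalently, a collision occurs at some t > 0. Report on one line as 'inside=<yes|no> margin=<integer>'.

d = (-9, -8),  |d|² = 145;  R = 5+4 = 9,  c = 145−9² = 64
v_rel = (8, -10),  |v_rel|² = 164;  v_rel·d = (8)·(-9) + (-10)·(-8) = 8
164·t² − 16·t + 64 = 0  ⇒  m = 8² − 164·64 = -10432
m = -10432 < 0,  v_rel·d = 8 > 0  ⇒  outside

inside=no margin=-10432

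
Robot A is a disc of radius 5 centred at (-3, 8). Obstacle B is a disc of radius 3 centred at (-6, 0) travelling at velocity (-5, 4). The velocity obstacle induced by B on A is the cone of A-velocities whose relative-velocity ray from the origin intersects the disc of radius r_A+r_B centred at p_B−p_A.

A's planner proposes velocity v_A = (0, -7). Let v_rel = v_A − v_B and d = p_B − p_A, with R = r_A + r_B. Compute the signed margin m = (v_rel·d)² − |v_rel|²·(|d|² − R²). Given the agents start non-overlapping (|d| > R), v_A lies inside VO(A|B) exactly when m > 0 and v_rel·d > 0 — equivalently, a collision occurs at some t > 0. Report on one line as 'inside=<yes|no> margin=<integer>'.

d = (-3, -8),  |d|² = 73;  R = 5+3 = 8,  c = 73−8² = 9
v_rel = (5, -11),  |v_rel|² = 146;  v_rel·d = (5)·(-3) + (-11)·(-8) = 73
146·t² − 146·t + 9 = 0  ⇒  m = 73² − 146·9 = 4015
m = 4015 > 0,  v_rel·d = 73 > 0  ⇒  inside

inside=yes margin=4015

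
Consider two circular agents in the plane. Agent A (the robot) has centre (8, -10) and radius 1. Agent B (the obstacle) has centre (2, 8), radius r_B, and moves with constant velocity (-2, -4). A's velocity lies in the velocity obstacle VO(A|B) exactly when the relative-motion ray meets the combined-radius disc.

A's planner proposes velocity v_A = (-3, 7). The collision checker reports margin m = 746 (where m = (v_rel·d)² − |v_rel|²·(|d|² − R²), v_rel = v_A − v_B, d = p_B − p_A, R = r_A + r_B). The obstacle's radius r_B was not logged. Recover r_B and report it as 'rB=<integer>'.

m = 746
d = (-6, 18);  v_rel = (-1, 11),  |v_rel|² = 122
v_rel×d = (-1)·(18) − (11)·(-6) = 48
since m = R²·122 − 48²:  R² = (2304 + 746) / 122 = 25
R = √25 = 5  ⇒  r_B = 5 − 1 = 4

rB=4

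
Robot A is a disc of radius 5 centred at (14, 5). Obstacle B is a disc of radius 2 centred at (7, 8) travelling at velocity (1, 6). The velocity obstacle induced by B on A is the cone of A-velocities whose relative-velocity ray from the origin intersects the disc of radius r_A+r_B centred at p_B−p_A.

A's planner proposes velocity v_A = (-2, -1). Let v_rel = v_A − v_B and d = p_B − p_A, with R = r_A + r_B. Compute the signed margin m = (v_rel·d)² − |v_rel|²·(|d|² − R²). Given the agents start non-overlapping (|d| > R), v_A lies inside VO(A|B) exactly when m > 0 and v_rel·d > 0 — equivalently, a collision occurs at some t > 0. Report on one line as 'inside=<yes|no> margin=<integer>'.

d = (-7, 3),  |d|² = 58;  R = 5+2 = 7,  c = 58−7² = 9
v_rel = (-3, -7),  |v_rel|² = 58;  v_rel·d = (-3)·(-7) + (-7)·(3) = 0
58·t² − 0·t + 9 = 0  ⇒  m = 0² − 58·9 = -522
m = -522 < 0,  v_rel·d = 0 = 0  ⇒  outside

inside=no margin=-522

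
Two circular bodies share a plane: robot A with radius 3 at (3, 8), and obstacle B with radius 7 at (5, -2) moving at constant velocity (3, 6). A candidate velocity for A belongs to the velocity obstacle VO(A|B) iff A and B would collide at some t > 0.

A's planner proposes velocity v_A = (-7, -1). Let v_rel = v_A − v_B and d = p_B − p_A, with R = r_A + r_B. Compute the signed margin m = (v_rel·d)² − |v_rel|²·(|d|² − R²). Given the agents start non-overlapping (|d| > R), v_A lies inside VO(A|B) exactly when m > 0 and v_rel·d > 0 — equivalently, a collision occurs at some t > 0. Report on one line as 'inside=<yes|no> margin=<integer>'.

d = (2, -10),  |d|² = 104;  R = 3+7 = 10,  c = 104−10² = 4
v_rel = (-10, -7),  |v_rel|² = 149;  v_rel·d = (-10)·(2) + (-7)·(-10) = 50
149·t² − 100·t + 4 = 0  ⇒  m = 50² − 149·4 = 1904
m = 1904 > 0,  v_rel·d = 50 > 0  ⇒  inside

inside=yes margin=1904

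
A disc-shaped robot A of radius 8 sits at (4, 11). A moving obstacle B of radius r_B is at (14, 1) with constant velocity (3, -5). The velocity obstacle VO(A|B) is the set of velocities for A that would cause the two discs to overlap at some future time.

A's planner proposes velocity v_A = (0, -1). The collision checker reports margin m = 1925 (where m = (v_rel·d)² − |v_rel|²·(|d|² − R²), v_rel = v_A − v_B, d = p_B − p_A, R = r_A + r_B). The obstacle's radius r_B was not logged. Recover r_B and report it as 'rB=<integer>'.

m = 1925
d = (10, -10);  v_rel = (-3, 4),  |v_rel|² = 25
v_rel×d = (-3)·(-10) − (4)·(10) = -10
since m = R²·25 − (-10)²:  R² = (100 + 1925) / 25 = 81
R = √81 = 9  ⇒  r_B = 9 − 8 = 1

rB=1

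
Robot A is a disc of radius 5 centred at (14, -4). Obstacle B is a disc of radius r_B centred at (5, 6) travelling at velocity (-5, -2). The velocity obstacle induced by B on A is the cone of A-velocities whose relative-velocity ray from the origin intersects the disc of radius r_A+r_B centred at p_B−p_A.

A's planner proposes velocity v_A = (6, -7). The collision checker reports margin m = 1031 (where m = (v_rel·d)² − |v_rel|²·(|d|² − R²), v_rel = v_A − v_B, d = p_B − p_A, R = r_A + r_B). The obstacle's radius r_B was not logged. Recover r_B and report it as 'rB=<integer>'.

m = 1031
d = (-9, 10);  v_rel = (11, -5),  |v_rel|² = 146
v_rel×d = (11)·(10) − (-5)·(-9) = 65
since m = R²·146 − 65²:  R² = (4225 + 1031) / 146 = 36
R = √36 = 6  ⇒  r_B = 6 − 5 = 1

rB=1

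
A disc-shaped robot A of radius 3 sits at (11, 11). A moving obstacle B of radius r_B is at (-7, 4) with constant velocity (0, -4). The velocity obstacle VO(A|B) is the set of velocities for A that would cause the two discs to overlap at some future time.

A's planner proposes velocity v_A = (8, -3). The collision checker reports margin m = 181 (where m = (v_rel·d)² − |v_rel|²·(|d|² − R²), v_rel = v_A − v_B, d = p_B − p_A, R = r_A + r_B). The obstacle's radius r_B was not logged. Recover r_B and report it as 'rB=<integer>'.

m = 181
d = (-18, -7);  v_rel = (8, 1),  |v_rel|² = 65
v_rel×d = (8)·(-7) − (1)·(-18) = -38
since m = R²·65 − (-38)²:  R² = (1444 + 181) / 65 = 25
R = √25 = 5  ⇒  r_B = 5 − 3 = 2

rB=2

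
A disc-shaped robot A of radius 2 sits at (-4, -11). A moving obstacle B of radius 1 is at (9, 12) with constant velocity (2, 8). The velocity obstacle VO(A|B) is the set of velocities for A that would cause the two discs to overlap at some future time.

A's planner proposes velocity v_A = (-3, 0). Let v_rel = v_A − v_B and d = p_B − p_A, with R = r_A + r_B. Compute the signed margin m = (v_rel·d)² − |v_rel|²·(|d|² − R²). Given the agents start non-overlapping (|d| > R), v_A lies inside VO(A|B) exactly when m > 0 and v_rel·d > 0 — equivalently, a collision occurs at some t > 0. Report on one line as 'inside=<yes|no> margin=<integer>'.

d = (13, 23),  |d|² = 698;  R = 2+1 = 3,  c = 698−3² = 689
v_rel = (-5, -8),  |v_rel|² = 89;  v_rel·d = (-5)·(13) + (-8)·(23) = -249
89·t² + 498·t + 689 = 0  ⇒  m = (-249)² − 89·689 = 680
m = 680 > 0,  v_rel·d = -249 < 0  ⇒  outside

inside=no margin=680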